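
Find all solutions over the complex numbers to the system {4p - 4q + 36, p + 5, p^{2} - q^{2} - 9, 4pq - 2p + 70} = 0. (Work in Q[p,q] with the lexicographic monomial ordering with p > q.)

{(-5, 4)}

Compute a lex Gröbner basis by Buchberger's algorithm.
f_1 = 4p - 4q + 36, LT = p.
f_2 = p + 5, LT = p.
f_3 = p^{2} - q^{2} - 9, LT = p^{2}.
f_4 = 4pq - 2p + 70, LT = pq.

S(f_1,f_2): lcm = p. S = -q + 4.
  leading term q: no divisor's leading term divides it; move -q to the remainder.
  leading term 1: no divisor's leading term divides it; move 4 to the remainder.
  remainder -q + 4 ≠ 0; add h_5 = -q + 4 to the basis.

S(f_1,f_3): lcm = p^{2}. S = -pq + 9p + q^{2} + 9.
  leading term pq: subtract (-\tfrac{1}{4}q)·f_1 from -pq + 9p + q^{2} + 9 → 9p + 9q + 9
  leading term p: subtract (\tfrac{9}{4})·f_1 from 9p + 9q + 9 → 18q - 72
  leading term q: subtract (-18)·h_5 from 18q - 72 → 0
  remainder 0.

S(f_1,f_4): lcm = pq. S = \tfrac{1}{2}p - q^{2} + 9q - \tfrac{35}{2}.
  leading term p: subtract (\tfrac{1}{8})·f_1 from \tfrac{1}{2}p - q^{2} + 9q - \tfrac{35}{2} → -q^{2} + \tfrac{19}{2}q - 22
  leading term q^{2}: subtract (q)·h_5 from -q^{2} + \tfrac{19}{2}q - 22 → \tfrac{11}{2}q - 22
  leading term q: subtract (-\tfrac{11}{2})·h_5 from \tfrac{11}{2}q - 22 → 0
  remainder 0.

S(f_2,f_3): lcm = p^{2}. S = 5p + q^{2} + 9.
  leading term p: subtract (\tfrac{5}{4})·f_1 from 5p + q^{2} + 9 → q^{2} + 5q - 36
  leading term q^{2}: subtract (-q)·h_5 from q^{2} + 5q - 36 → 9q - 36
  leading term q: subtract (-9)·h_5 from 9q - 36 → 0
  remainder 0.

S(f_2,f_4): lcm = pq. S = \tfrac{1}{2}p + 5q - \tfrac{35}{2}.
  leading term p: subtract (\tfrac{1}{8})·f_1 from \tfrac{1}{2}p + 5q - \tfrac{35}{2} → \tfrac{11}{2}q - 22
  leading term q: subtract (-\tfrac{11}{2})·h_5 from \tfrac{11}{2}q - 22 → 0
  remainder 0.

S(f_3,f_4): lcm = p^{2}q. S = \tfrac{1}{2}p^{2} - \tfrac{35}{2}p - q^{3} - 9q.
  leading term p^{2}: subtract (\tfrac{1}{8}p)·f_1 from \tfrac{1}{2}p^{2} - \tfrac{35}{2}p - q^{3} - 9q → \tfrac{1}{2}pq - 22p - q^{3} - 9q
  leading term pq: subtract (\tfrac{1}{8}q)·f_1 from \tfrac{1}{2}pq - 22p - q^{3} - 9q → -22p - q^{3} + \tfrac{1}{2}q^{2} - \tfrac{27}{2}q
  leading term p: subtract (-\tfrac{11}{2})·f_1 from -22p - q^{3} + \tfrac{1}{2}q^{2} - \tfrac{27}{2}q → -q^{3} + \tfrac{1}{2}q^{2} - \tfrac{71}{2}q + 198
  leading term q^{3}: subtract (q^{2})·h_5 from -q^{3} + \tfrac{1}{2}q^{2} - \tfrac{71}{2}q + 198 → -\tfrac{7}{2}q^{2} - \tfrac{71}{2}q + 198
  leading term q^{2}: subtract (\tfrac{7}{2}q)·h_5 from -\tfrac{7}{2}q^{2} - \tfrac{71}{2}q + 198 → -\tfrac{99}{2}q + 198
  leading term q: subtract (\tfrac{99}{2})·h_5 from -\tfrac{99}{2}q + 198 → 0
  remainder 0.

S(f_1,h_5): leading monomials are coprime, so the S-polynomial reduces to 0 (Buchberger's first criterion).
S(f_2,h_5): leading monomials are coprime, so the S-polynomial reduces to 0 (Buchberger's first criterion).
S(f_3,h_5): leading monomials are coprime, so the S-polynomial reduces to 0 (Buchberger's first criterion).
S(f_4,h_5): lcm = pq. S = \tfrac{7}{2}p + \tfrac{35}{2}.
  leading term p: subtract (\tfrac{7}{8})·f_1 from \tfrac{7}{2}p + \tfrac{35}{2} → \tfrac{7}{2}q - 14
  leading term q: subtract (-\tfrac{7}{2})·h_5 from \tfrac{7}{2}q - 14 → 0
  remainder 0.

Every S-polynomial of the final basis reduces to 0, so we have a Gröbner basis.
Inter-reduce: drop elements whose leading term is divisible by another's, tail-reduce, and make monic.
Reduced Gröbner basis: {p + 5, q - 4}.

From the last basis element, q - 4 = 0, so q takes values in {4}. Each choice, substituted upward through the basis, yields the corresponding point(s) of the solution set.
  q = 4: the earlier basis element becomes p + 5 = 0, giving p = -5 — point (-5, 4).
Zero-dimensionality of the ideal guarantees finitely many solutions over ℂ.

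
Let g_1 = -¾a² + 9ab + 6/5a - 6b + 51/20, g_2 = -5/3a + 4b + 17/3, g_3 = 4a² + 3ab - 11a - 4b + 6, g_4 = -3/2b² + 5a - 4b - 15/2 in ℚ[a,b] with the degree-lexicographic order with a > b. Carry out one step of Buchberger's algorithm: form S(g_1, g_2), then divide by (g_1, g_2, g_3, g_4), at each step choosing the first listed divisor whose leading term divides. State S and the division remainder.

S(g_1, g_2) = -48/5ab + 9/5a + 8b - 17/5; remainder on division = -716/5b - 716/5.

lcm(LM(g_1), LM(g_2)) = a².
S = (lcm/LT(g_1))·g_1 − (lcm/LT(g_2))·g_2 = -48/5ab + 9/5a + 8b - 17/5.
Reduce S modulo (g_1, g_2, g_3, g_4) in that order:
  leading term ab: subtract (144/25b)·g_2 from -48/5ab + 9/5a + 8b - 17/5 → -576/25b² + 9/5a - 616/25b - 17/5
  leading term b²: subtract (384/25)·g_4 from -576/25b² + 9/5a - 616/25b - 17/5 → -75a + 184/5b + 559/5
  leading term a: subtract (45)·g_2 from -75a + 184/5b + 559/5 → -716/5b - 716/5
  leading term b: no divisor's leading term divides it; move -716/5b to the remainder.
  leading term 1: no divisor's leading term divides it; move -716/5 to the remainder.
The remainder -716/5b - 716/5 is nonzero, so it would be added as the next basis element.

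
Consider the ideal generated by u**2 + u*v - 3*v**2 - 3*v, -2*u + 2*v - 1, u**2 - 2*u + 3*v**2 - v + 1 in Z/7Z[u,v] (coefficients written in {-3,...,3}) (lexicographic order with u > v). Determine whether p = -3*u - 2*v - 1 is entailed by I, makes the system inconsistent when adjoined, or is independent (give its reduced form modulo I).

First compute the reduced Gröbner basis of I by Buchberger's algorithm.
f_1 = u**2 + u*v - 3*v**2 - 3*v, LT = u**2.
f_2 = -2*u + 2*v - 1, LT = u.
f_3 = u**2 - 2*u + 3*v**2 - v + 1, LT = u**2.

S(f_1,f_2): lcm = u**2. S = 2*u*v + 3*u - 3*v**2 - 3*v.
  leading term u*v: subtract (-v)·f_2 from 2*u*v + 3*u - 3*v**2 - 3*v → 3*u - v**2 + 3*v
  leading term u: subtract (2)·f_2 from 3*u - v**2 + 3*v → -v**2 - v + 2
  leading term v**2: no divisor's leading term divides it; move -v**2 to the remainder.
  leading term v: no divisor's leading term divides it; move -v to the remainder.
  leading term 1: no divisor's leading term divides it; move 2 to the remainder.
  remainder -v**2 - v + 2 ≠ 0; add h_4 = -v**2 - v + 2 to the basis.

S(f_1,f_3): lcm = u**2. S = u*v + 2*u + v**2 - 2*v - 1.
  leading term u*v: subtract (3*v)·f_2 from u*v + 2*u + v**2 - 2*v - 1 → 2*u + 2*v**2 + v - 1
  leading term u: subtract (-1)·f_2 from 2*u + 2*v**2 + v - 1 → 2*v**2 + 3*v - 2
  leading term v**2: subtract (-2)·h_4 from 2*v**2 + 3*v - 2 → v + 2
  leading term v: no divisor's leading term divides it; move v to the remainder.
  leading term 1: no divisor's leading term divides it; move 2 to the remainder.
  remainder v + 2 ≠ 0; add h_5 = v + 2 to the basis.

S(f_2,f_3): lcm = u**2. S = -u*v - u - 3*v**2 + v - 1.
  leading term u*v: subtract (-3*v)·f_2 from -u*v - u - 3*v**2 + v - 1 → -u + 3*v**2 - 2*v - 1
  leading term u: subtract (-3)·f_2 from -u + 3*v**2 - 2*v - 1 → 3*v**2 - 3*v + 3
  leading term v**2: subtract (-3)·h_4 from 3*v**2 - 3*v + 3 → v + 2
  leading term v: subtract (1)·h_5 from v + 2 → 0
  remainder 0.

S(f_1,h_4): leading monomials are coprime, so the S-polynomial reduces to 0 (Buchberger's first criterion).
S(f_2,h_4): leading monomials are coprime, so the S-polynomial reduces to 0 (Buchberger's first criterion).
S(f_3,h_4): leading monomials are coprime, so the S-polynomial reduces to 0 (Buchberger's first criterion).
S(f_1,h_5): leading monomials are coprime, so the S-polynomial reduces to 0 (Buchberger's first criterion).
S(f_2,h_5): leading monomials are coprime, so the S-polynomial reduces to 0 (Buchberger's first criterion).
S(f_3,h_5): leading monomials are coprime, so the S-polynomial reduces to 0 (Buchberger's first criterion).
S(h_4,h_5): lcm = v**2. S = -v - 2.
  leading term v: subtract (-1)·h_5 from -v - 2 → 0
  remainder 0.

Every S-polynomial of the final basis reduces to 0, so we have a Gröbner basis.
Inter-reduce: drop elements whose leading term is divisible by another's, tail-reduce, and make monic.
Reduced Gröbner basis: {u - 1, v + 2}.
Label its elements g_1 = u - 1, g_2 = v + 2.

Reduce p = -3*u - 2*v - 1 modulo G:
  leading term u: subtract (-3)·g_1 from -3*u - 2*v - 1 → -2*v + 3
  leading term v: subtract (-2)·g_2 from -2*v + 3 → 0
  normal form = 0.
Since the normal form is 0, p ∈ I.

-3*u - 2*v - 1 lies in I (it reduces to 0).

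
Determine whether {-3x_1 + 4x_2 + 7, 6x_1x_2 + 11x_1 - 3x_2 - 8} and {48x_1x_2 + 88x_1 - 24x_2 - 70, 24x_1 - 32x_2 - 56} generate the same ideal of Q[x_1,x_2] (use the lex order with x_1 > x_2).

No, the ideals differ.

Two ideals are equal iff their reduced Gröbner bases coincide (the reduced basis is unique for a fixed ordering).
Buchberger on the first generating set:
f_1 = -3x_1 + 4x_2 + 7, LT = x_1.
f_2 = 6x_1x_2 + 11x_1 - 3x_2 - 8, LT = x_1x_2.

S(f_1,f_2): lcm = x_1x_2. S = -11/6x_1 - 4/3x_2^2 - 11/6x_2 + 4/3.
  leading term x_1: subtract (11/18)·f_1 from -11/6x_1 - 4/3x_2^2 - 11/6x_2 + 4/3 → -4/3x_2^2 - 77/18x_2 - 53/18
  leading term x_2^2: no divisor's leading term divides it; move -4/3x_2^2 to the remainder.
  leading term x_2: no divisor's leading term divides it; move -77/18x_2 to the remainder.
  leading term 1: no divisor's leading term divides it; move -53/18 to the remainder.
  remainder -4/3x_2^2 - 77/18x_2 - 53/18 ≠ 0; add g_3 = -4/3x_2^2 - 77/18x_2 - 53/18 to the basis.

The other S-polynomials (S(f_1,g_3), S(f_2,g_3)) all reduce to 0 modulo the current basis, so we have a Gröbner basis.
Inter-reduce: drop elements whose leading term is divisible by another's, tail-reduce, and make monic.
Reduced Gröbner basis: {x_1 - 4/3x_2 - 7/3, x_2^2 + 77/24x_2 + 53/24}.

Buchberger on the second generating set:
h_1 = 48x_1x_2 + 88x_1 - 24x_2 - 70, LT = x_1x_2.
h_2 = 24x_1 - 32x_2 - 56, LT = x_1.

S(h_1,h_2): lcm = x_1x_2. S = 11/6x_1 + 4/3x_2^2 + 11/6x_2 - 35/24.
  leading term x_1: subtract (11/144)·h_2 from 11/6x_1 + 4/3x_2^2 + 11/6x_2 - 35/24 → 4/3x_2^2 + 77/18x_2 + 203/72
  leading term x_2^2: no divisor's leading term divides it; move 4/3x_2^2 to the remainder.
  leading term x_2: no divisor's leading term divides it; move 77/18x_2 to the remainder.
  leading term 1: no divisor's leading term divides it; move 203/72 to the remainder.
  remainder 4/3x_2^2 + 77/18x_2 + 203/72 ≠ 0; add k_3 = 4/3x_2^2 + 77/18x_2 + 203/72 to the basis.

The other S-polynomials (S(h_1,k_3), S(h_2,k_3)) all reduce to 0 modulo the current basis, so we have a Gröbner basis.
Inter-reduce: drop elements whose leading term is divisible by another's, tail-reduce, and make monic.
Reduced Gröbner basis: {x_1 - 4/3x_2 - 7/3, x_2^2 + 77/24x_2 + 203/96}.

Since the reduced bases disagree, the two ideals are not the same.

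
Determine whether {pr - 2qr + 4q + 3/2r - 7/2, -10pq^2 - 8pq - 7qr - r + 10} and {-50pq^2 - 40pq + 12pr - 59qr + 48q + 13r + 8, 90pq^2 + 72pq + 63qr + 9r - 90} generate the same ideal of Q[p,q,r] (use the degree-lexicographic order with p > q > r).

Yes, the ideals are equal.

Two ideals are equal iff their reduced Gröbner bases coincide (the reduced basis is unique for a fixed ordering).
Buchberger on the first generating set:
f_1 = pr - 2qr + 4q + 3/2r - 7/2, LT = pr.
f_2 = -10pq^2 - 8pq - 7qr - r + 10, LT = pq^2.

S(f_1,f_2): lcm = pq^2r. S = -2q^3r - 4/5pqr + 4q^3 + 3/2q^2r - 7/10qr^2 - 7/2q^2 - 1/10r^2 + r.
  leading term q^3r: no divisor's leading term divides it; move -2q^3r to the remainder.
  leading term pqr: subtract (-4/5q)·f_1 from -4/5pqr + 4q^3 + 3/2q^2r - 7/10qr^2 - 7/2q^2 - 1/10r^2 + r → 4q^3 - 1/10q^2r - 7/10qr^2 - 3/10q^2 + 6/5qr - 1/10r^2 - 14/5q + r
  leading term q^3: no divisor's leading term divides it; move 4q^3 to the remainder.
  leading term q^2r: no divisor's leading term divides it; move -1/10q^2r to the remainder.
  leading term qr^2: no divisor's leading term divides it; move -7/10qr^2 to the remainder.
  leading term q^2: no divisor's leading term divides it; move -3/10q^2 to the remainder.
  leading term qr: no divisor's leading term divides it; move 6/5qr to the remainder.
  leading term r^2: no divisor's leading term divides it; move -1/10r^2 to the remainder.
  leading term q: no divisor's leading term divides it; move -14/5q to the remainder.
  leading term r: no divisor's leading term divides it; move r to the remainder.
  remainder -2q^3r + 4q^3 - 1/10q^2r - 7/10qr^2 - 3/10q^2 + 6/5qr - 1/10r^2 - 14/5q + r ≠ 0; add g_3 = -2q^3r + 4q^3 - 1/10q^2r - 7/10qr^2 - 3/10q^2 + 6/5qr - 1/10r^2 - 14/5q + r to the basis.

The other S-polynomials (S(f_1,g_3), S(f_2,g_3)) all reduce to 0 modulo the current basis, so we have a Gröbner basis.
Inter-reduce: drop elements whose leading term is divisible by another's, tail-reduce, and make monic.
Reduced Gröbner basis: {q^3r - 2q^3 + 1/20q^2r + 7/20qr^2 + 3/20q^2 - 3/5qr + 1/20r^2 + 7/5q - 1/2r, pq^2 + 4/5pq + 7/10qr + 1/10r - 1, pr - 2qr + 4q + 3/2r - 7/2}.

Buchberger on the second generating set:
h_1 = -50pq^2 - 40pq + 12pr - 59qr + 48q + 13r + 8, LT = pq^2.
h_2 = 90pq^2 + 72pq + 63qr + 9r - 90, LT = pq^2.

S(h_1,h_2): lcm = pq^2. S = -6/25pr + 12/25qr - 24/25q - 9/25r + 21/25.
  leading term pr: no divisor's leading term divides it; move -6/25pr to the remainder.
  leading term qr: no divisor's leading term divides it; move 12/25qr to the remainder.
  leading term q: no divisor's leading term divides it; move -24/25q to the remainder.
  leading term r: no divisor's leading term divides it; move -9/25r to the remainder.
  leading term 1: no divisor's leading term divides it; move 21/25 to the remainder.
  remainder -6/25pr + 12/25qr - 24/25q - 9/25r + 21/25 ≠ 0; add k_3 = -6/25pr + 12/25qr - 24/25q - 9/25r + 21/25 to the basis.

S(h_1,k_3): lcm = pq^2r. S = 2q^3r + 4/5pqr - 6/25pr^2 - 4q^3 - 3/2q^2r + 59/50qr^2 + 7/2q^2 - 24/25qr - 13/50r^2 - 4/25r.
  leading term q^3r: no divisor's leading term divides it; move 2q^3r to the remainder.
  leading term pqr: subtract (-10/3q)·k_3 from 4/5pqr - 6/25pr^2 - 4q^3 - 3/2q^2r + 59/50qr^2 + 7/2q^2 - 24/25qr - 13/50r^2 - 4/25r → -6/25pr^2 - 4q^3 + 1/10q^2r + 59/50qr^2 + 3/10q^2 - 54/25qr - 13/50r^2 + 14/5q - 4/25r
  leading term pr^2: subtract (r)·k_3 from -6/25pr^2 - 4q^3 + 1/10q^2r + 59/50qr^2 + 3/10q^2 - 54/25qr - 13/50r^2 + 14/5q - 4/25r → -4q^3 + 1/10q^2r + 7/10qr^2 + 3/10q^2 - 6/5qr + 1/10r^2 + 14/5q - r
  leading term q^3: no divisor's leading term divides it; move -4q^3 to the remainder.
  leading term q^2r: no divisor's leading term divides it; move 1/10q^2r to the remainder.
  leading term qr^2: no divisor's leading term divides it; move 7/10qr^2 to the remainder.
  leading term q^2: no divisor's leading term divides it; move 3/10q^2 to the remainder.
  leading term qr: no divisor's leading term divides it; move -6/5qr to the remainder.
  leading term r^2: no divisor's leading term divides it; move 1/10r^2 to the remainder.
  leading term q: no divisor's leading term divides it; move 14/5q to the remainder.
  leading term r: no divisor's leading term divides it; move -r to the remainder.
  remainder 2q^3r - 4q^3 + 1/10q^2r + 7/10qr^2 + 3/10q^2 - 6/5qr + 1/10r^2 + 14/5q - r ≠ 0; add k_4 = 2q^3r - 4q^3 + 1/10q^2r + 7/10qr^2 + 3/10q^2 - 6/5qr + 1/10r^2 + 14/5q - r to the basis.

The other S-polynomials (S(h_2,k_3), S(h_1,k_4), S(h_2,k_4), S(k_3,k_4)) all reduce to 0 modulo the current basis, so we have a Gröbner basis.
Inter-reduce: drop elements whose leading term is divisible by another's, tail-reduce, and make monic.
Reduced Gröbner basis: {q^3r - 2q^3 + 1/20q^2r + 7/20qr^2 + 3/20q^2 - 3/5qr + 1/20r^2 + 7/5q - 1/2r, pq^2 + 4/5pq + 7/10qr + 1/10r - 1, pr - 2qr + 4q + 3/2r - 7/2}.

The two bases agree; hence the ideals are identical.
The choice of monomial ordering does not affect the verdict — as long as both bases are computed under the same ordering, their equality decides ideal equality.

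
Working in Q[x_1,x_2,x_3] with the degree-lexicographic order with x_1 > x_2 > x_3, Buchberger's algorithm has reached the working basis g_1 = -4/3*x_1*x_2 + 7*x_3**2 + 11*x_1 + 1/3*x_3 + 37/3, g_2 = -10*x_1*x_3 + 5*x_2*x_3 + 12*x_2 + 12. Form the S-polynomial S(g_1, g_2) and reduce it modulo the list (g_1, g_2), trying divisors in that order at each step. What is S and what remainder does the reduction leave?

lcm(LM(g_1), LM(g_2)) = x_1*x_2*x_3.
S = (lcm/LT(g_1))·g_1 − (lcm/LT(g_2))·g_2 = 1/2*x_2**2*x_3 - 21/4*x_3**3 - 33/4*x_1*x_3 + 6/5*x_2**2 - 1/4*x_3**2 + 6/5*x_2 - 37/4*x_3.
Reduce S modulo (g_1, g_2) in that order:
  leading term x_2**2*x_3: no divisor's leading term divides it; move 1/2*x_2**2*x_3 to the remainder.
  leading term x_3**3: no divisor's leading term divides it; move -21/4*x_3**3 to the remainder.
  leading term x_1*x_3: subtract (33/40)·g_2 from -33/4*x_1*x_3 + 6/5*x_2**2 - 1/4*x_3**2 + 6/5*x_2 - 37/4*x_3 → 6/5*x_2**2 - 33/8*x_2*x_3 - 1/4*x_3**2 - 87/10*x_2 - 37/4*x_3 - 99/10
  leading term x_2**2: no divisor's leading term divides it; move 6/5*x_2**2 to the remainder.
  leading term x_2*x_3: no divisor's leading term divides it; move -33/8*x_2*x_3 to the remainder.
  leading term x_3**2: no divisor's leading term divides it; move -1/4*x_3**2 to the remainder.
  leading term x_2: no divisor's leading term divides it; move -87/10*x_2 to the remainder.
  leading term x_3: no divisor's leading term divides it; move -37/4*x_3 to the remainder.
  leading term 1: no divisor's leading term divides it; move -99/10 to the remainder.
The remainder 1/2*x_2**2*x_3 - 21/4*x_3**3 + 6/5*x_2**2 - 33/8*x_2*x_3 - 1/4*x_3**2 - 87/10*x_2 - 37/4*x_3 - 99/10 is nonzero, so it would be added as the next basis element.

S(g_1, g_2) = 1/2*x_2**2*x_3 - 21/4*x_3**3 - 33/4*x_1*x_3 + 6/5*x_2**2 - 1/4*x_3**2 + 6/5*x_2 - 37/4*x_3; remainder on division = 1/2*x_2**2*x_3 - 21/4*x_3**3 + 6/5*x_2**2 - 33/8*x_2*x_3 - 1/4*x_3**2 - 87/10*x_2 - 37/4*x_3 - 99/10.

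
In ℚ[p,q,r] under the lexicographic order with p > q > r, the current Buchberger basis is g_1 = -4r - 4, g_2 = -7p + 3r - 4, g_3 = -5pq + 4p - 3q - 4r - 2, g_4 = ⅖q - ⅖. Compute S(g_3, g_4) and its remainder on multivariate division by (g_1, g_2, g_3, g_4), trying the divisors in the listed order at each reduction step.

S(g_3, g_4) = ⅕p + ⅗q + ⅘r + ⅖; remainder on division = 0.

lcm(LM(g_3), LM(g_4)) = pq.
S = (lcm/LT(g_3))·g_3 − (lcm/LT(g_4))·g_4 = ⅕p + ⅗q + ⅘r + ⅖.
Reduce S modulo (g_1, g_2, g_3, g_4) in that order:
  leading term p: subtract (-1/35)·g_2 from ⅕p + ⅗q + ⅘r + ⅖ → ⅗q + 31/35r + 2/7
  leading term q: subtract (3/2)·g_4 from ⅗q + 31/35r + 2/7 → 31/35r + 31/35
  leading term r: subtract (-31/140)·g_1 from 31/35r + 31/35 → 0
The remainder is 0, so this S-polynomial contributes no new basis element.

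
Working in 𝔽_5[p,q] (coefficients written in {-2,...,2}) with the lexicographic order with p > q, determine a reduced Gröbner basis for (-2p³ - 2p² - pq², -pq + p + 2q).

G = {p - q⁴ + q³ - 2q² + 2q, q⁵ - 2q⁴ - 2q³ + q²}

f_1 = -2p³ - 2p² - pq², LT = p³.
f_2 = -pq + p + 2q, LT = pq.

S(f_1,f_2): lcm = p³q. S = p³ - 2p²q - 2pq³.
  leading term p³: subtract (2)·f_1 from p³ - 2p²q - 2pq³ → -2p²q - p² - 2pq³ + 2pq²
  leading term p²q: subtract (2p)·f_2 from -2p²q - p² - 2pq³ + 2pq² → 2p² - 2pq³ + 2pq² + pq
  leading term p²: no divisor's leading term divides it; move 2p² to the remainder.
  leading term pq³: subtract (2q²)·f_2 from -2pq³ + 2pq² + pq → pq + q³
  leading term pq: subtract (-1)·f_2 from pq + q³ → p + q³ + 2q
  leading term p: no divisor's leading term divides it; move p to the remainder.
  leading term q³: no divisor's leading term divides it; move q³ to the remainder.
  leading term q: no divisor's leading term divides it; move 2q to the remainder.
  remainder 2p² + p + q³ + 2q ≠ 0; add g_3 = 2p² + p + q³ + 2q to the basis.

S(f_1,g_3): lcm = p³. S = -2p² + 2pq³ - 2pq² - pq.
  leading term p²: subtract (-1)·g_3 from -2p² + 2pq³ - 2pq² - pq → 2pq³ - 2pq² - pq + p + q³ + 2q
  leading term pq³: subtract (-2q²)·f_2 from 2pq³ - 2pq² - pq + p + q³ + 2q → -pq + p + 2q
  leading term pq: subtract (1)·f_2 from -pq + p + 2q → 0
  remainder 0.

S(f_2,g_3): lcm = p²q. S = -p² + 2q⁴ - q².
  leading term p²: subtract (2)·g_3 from -p² + 2q⁴ - q² → -2p + 2q⁴ - 2q³ - q² + q
  leading term p: no divisor's leading term divides it; move -2p to the remainder.
  leading term q⁴: no divisor's leading term divides it; move 2q⁴ to the remainder.
  leading term q³: no divisor's leading term divides it; move -2q³ to the remainder.
  leading term q²: no divisor's leading term divides it; move -q² to the remainder.
  leading term q: no divisor's leading term divides it; move q to the remainder.
  remainder -2p + 2q⁴ - 2q³ - q² + q ≠ 0; add g_4 = -2p + 2q⁴ - 2q³ - q² + q to the basis.

S(f_1,g_4): lcm = p³. S = p²q⁴ - p²q³ + 2p²q² - 2p²q + p² - 2pq².
  leading term p²q⁴: subtract (-pq³)·f_2 from p²q⁴ - p²q³ + 2p²q² - 2p²q + p² - 2pq² → 2p²q² - 2p²q + p² + 2pq⁴ - 2pq²
  leading term p²q²: subtract (-2pq)·f_2 from 2p²q² - 2p²q + p² + 2pq⁴ - 2pq² → p² + 2pq⁴ + 2pq²
  leading term p²: subtract (-2)·g_3 from p² + 2pq⁴ + 2pq² → 2pq⁴ + 2pq² + 2p + 2q³ - q
  leading term pq⁴: subtract (-2q³)·f_2 from 2pq⁴ + 2pq² + 2p + 2q³ - q → 2pq³ + 2pq² + 2p - q⁴ + 2q³ - q
  leading term pq³: subtract (-2q²)·f_2 from 2pq³ + 2pq² + 2p - q⁴ + 2q³ - q → -pq² + 2p - q⁴ + q³ - q
  leading term pq²: subtract (q)·f_2 from -pq² + 2p - q⁴ + q³ - q → -pq + 2p - q⁴ + q³ - 2q² - q
  leading term pq: subtract (1)·f_2 from -pq + 2p - q⁴ + q³ - 2q² - q → p - q⁴ + q³ - 2q² + 2q
  leading term p: subtract (2)·g_4 from p - q⁴ + q³ - 2q² + 2q → 0
  remainder 0.

S(f_2,g_4): lcm = pq. S = -p + q⁵ - q⁴ + 2q³ - 2q² - 2q.
  leading term p: subtract (-2)·g_4 from -p + q⁵ - q⁴ + 2q³ - 2q² - 2q → q⁵ - 2q⁴ - 2q³ + q²
  leading term q⁵: no divisor's leading term divides it; move q⁵ to the remainder.
  leading term q⁴: no divisor's leading term divides it; move -2q⁴ to the remainder.
  leading term q³: no divisor's leading term divides it; move -2q³ to the remainder.
  leading term q²: no divisor's leading term divides it; move q² to the remainder.
  remainder q⁵ - 2q⁴ - 2q³ + q² ≠ 0; add g_5 = q⁵ - 2q⁴ - 2q³ + q² to the basis.

S(g_3,g_4): lcm = p². S = pq⁴ - pq³ + 2pq² - 2pq - 2p - 2q³ + q.
  leading term pq⁴: subtract (-q³)·f_2 from pq⁴ - pq³ + 2pq² - 2pq - 2p - 2q³ + q → 2pq² - 2pq - 2p + 2q⁴ - 2q³ + q
  leading term pq²: subtract (-2q)·f_2 from 2pq² - 2pq - 2p + 2q⁴ - 2q³ + q → -2p + 2q⁴ - 2q³ - q² + q
  leading term p: subtract (1)·g_4 from -2p + 2q⁴ - 2q³ - q² + q → 0
  remainder 0.

S(f_1,g_5): leading monomials are coprime, so the S-polynomial reduces to 0 (Buchberger's first criterion).
S(f_2,g_5): lcm = pq⁵. S = pq⁴ + 2pq³ - pq² - 2q⁵.
  leading term pq⁴: subtract (-q³)·f_2 from pq⁴ + 2pq³ - pq² - 2q⁵ → -2pq³ - pq² - 2q⁵ + 2q⁴
  leading term pq³: subtract (2q²)·f_2 from -2pq³ - pq² - 2q⁵ + 2q⁴ → 2pq² - 2q⁵ + 2q⁴ + q³
  leading term pq²: subtract (-2q)·f_2 from 2pq² - 2q⁵ + 2q⁴ + q³ → 2pq - 2q⁵ + 2q⁴ + q³ - q²
  leading term pq: subtract (-2)·f_2 from 2pq - 2q⁵ + 2q⁴ + q³ - q² → 2p - 2q⁵ + 2q⁴ + q³ - q² - q
  leading term p: subtract (-1)·g_4 from 2p - 2q⁵ + 2q⁴ + q³ - q² - q → -2q⁵ - q⁴ - q³ - 2q²
  leading term q⁵: subtract (-2)·g_5 from -2q⁵ - q⁴ - q³ - 2q² → 0
  remainder 0.

S(g_3,g_5): leading monomials are coprime, so the S-polynomial reduces to 0 (Buchberger's first criterion).
S(g_4,g_5): leading monomials are coprime, so the S-polynomial reduces to 0 (Buchberger's first criterion).
Every S-polynomial of the final basis reduces to 0, so we have a Gröbner basis.
Inter-reduce: drop elements whose leading term is divisible by another's, tail-reduce, and make monic.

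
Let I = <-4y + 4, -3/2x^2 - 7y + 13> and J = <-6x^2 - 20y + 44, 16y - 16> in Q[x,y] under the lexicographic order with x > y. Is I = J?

Equality of ideals is decidable: compute both reduced Gröbner bases (unique for the ordering) and check whether they agree.
Buchberger on the first generating set:
f_1 = -4y + 4, LT = y.
f_2 = -3/2x^2 - 7y + 13, LT = x^2.

The S-polynomials (S(f_1,f_2)) all reduce to 0 modulo the current basis, so we have a Gröbner basis.
Inter-reduce: drop elements whose leading term is divisible by another's, tail-reduce, and make monic.
Reduced Gröbner basis: {x^2 - 4, y - 1}.

Buchberger on the second generating set:
h_1 = -6x^2 - 20y + 44, LT = x^2.
h_2 = 16y - 16, LT = y.

The S-polynomials (S(h_1,h_2)) all reduce to 0 modulo the current basis, so we have a Gröbner basis.
Inter-reduce: drop elements whose leading term is divisible by another's, tail-reduce, and make monic.
Reduced Gröbner basis: {x^2 - 4, y - 1}.

Same reduced basis, so the two generating sets span the same ideal.

Yes, the ideals are equal.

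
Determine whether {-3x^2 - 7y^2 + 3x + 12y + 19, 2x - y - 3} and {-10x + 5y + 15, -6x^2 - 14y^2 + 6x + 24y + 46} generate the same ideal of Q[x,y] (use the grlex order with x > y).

Equality of ideals is decidable: compute both reduced Gröbner bases (unique for the ordering) and check whether they agree.
Buchberger on the first generating set:
f_1 = -3x^2 - 7y^2 + 3x + 12y + 19, LT = x^2.
f_2 = 2x - y - 3, LT = x.

S(f_1,f_2): lcm = x^2. S = 1/2xy + 7/3y^2 + 1/2x - 4y - 19/3.
  leading term xy: subtract (1/4y)·f_2 from 1/2xy + 7/3y^2 + 1/2x - 4y - 19/3 → 31/12y^2 + 1/2x - 13/4y - 19/3
  leading term y^2: no divisor's leading term divides it; move 31/12y^2 to the remainder.
  leading term x: subtract (1/4)·f_2 from 1/2x - 13/4y - 19/3 → -3y - 67/12
  leading term y: no divisor's leading term divides it; move -3y to the remainder.
  leading term 1: no divisor's leading term divides it; move -67/12 to the remainder.
  remainder 31/12y^2 - 3y - 67/12 ≠ 0; add g_3 = 31/12y^2 - 3y - 67/12 to the basis.

The other S-polynomials (S(f_1,g_3), S(f_2,g_3)) all reduce to 0 modulo the current basis, so we have a Gröbner basis.
Inter-reduce: drop elements whose leading term is divisible by another's, tail-reduce, and make monic.
Reduced Gröbner basis: {y^2 - 36/31y - 67/31, x - 1/2y - 3/2}.

Buchberger on the second generating set:
h_1 = -10x + 5y + 15, LT = x.
h_2 = -6x^2 - 14y^2 + 6x + 24y + 46, LT = x^2.

S(h_1,h_2): lcm = x^2. S = -1/2xy - 7/3y^2 - 1/2x + 4y + 23/3.
  leading term xy: subtract (1/20y)·h_1 from -1/2xy - 7/3y^2 - 1/2x + 4y + 23/3 → -31/12y^2 - 1/2x + 13/4y + 23/3
  leading term y^2: no divisor's leading term divides it; move -31/12y^2 to the remainder.
  leading term x: subtract (1/20)·h_1 from -1/2x + 13/4y + 23/3 → 3y + 83/12
  leading term y: no divisor's leading term divides it; move 3y to the remainder.
  leading term 1: no divisor's leading term divides it; move 83/12 to the remainder.
  remainder -31/12y^2 + 3y + 83/12 ≠ 0; add k_3 = -31/12y^2 + 3y + 83/12 to the basis.

The other S-polynomials (S(h_1,k_3), S(h_2,k_3)) all reduce to 0 modulo the current basis, so we have a Gröbner basis.
Inter-reduce: drop elements whose leading term is divisible by another's, tail-reduce, and make monic.
Reduced Gröbner basis: {y^2 - 36/31y - 83/31, x - 1/2y - 3/2}.

Since the reduced bases disagree, the two ideals are not the same.

No, the ideals differ.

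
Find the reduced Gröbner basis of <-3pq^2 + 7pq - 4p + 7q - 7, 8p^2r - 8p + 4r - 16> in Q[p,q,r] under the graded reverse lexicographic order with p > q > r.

This is the nonlinear analogue of row-reducing a linear system.

f_1 = -3pq^2 + 7pq - 4p + 7q - 7, LT = pq^2.
f_2 = 8p^2r - 8p + 4r - 16, LT = p^2r.

S(f_1,f_2): lcm = p^2q^2r. S = -7/3p^2qr + pq^2 + 4/3p^2r - 7/3pqr - 1/2q^2r + 2q^2 + 7/3pr.
  leading term p^2qr: subtract (-7/24q)·f_2 from -7/3p^2qr + pq^2 + 4/3p^2r - 7/3pqr - 1/2q^2r + 2q^2 + 7/3pr → pq^2 + 4/3p^2r - 7/3pqr - 1/2q^2r - 7/3pq + 2q^2 + 7/3pr + 7/6qr - 14/3q
  leading term pq^2: subtract (-1/3)·f_1 from pq^2 + 4/3p^2r - 7/3pqr - 1/2q^2r - 7/3pq + 2q^2 + 7/3pr + 7/6qr - 14/3q → 4/3p^2r - 7/3pqr - 1/2q^2r + 2q^2 + 7/3pr + 7/6qr - 4/3p - 7/3q - 7/3
  leading term p^2r: subtract (1/6)·f_2 from 4/3p^2r - 7/3pqr - 1/2q^2r + 2q^2 + 7/3pr + 7/6qr - 4/3p - 7/3q - 7/3 → -7/3pqr - 1/2q^2r + 2q^2 + 7/3pr + 7/6qr - 7/3q - 2/3r + 1/3
  leading term pqr: no divisor's leading term divides it; move -7/3pqr to the remainder.
  leading term q^2r: no divisor's leading term divides it; move -1/2q^2r to the remainder.
  leading term q^2: no divisor's leading term divides it; move 2q^2 to the remainder.
  leading term pr: no divisor's leading term divides it; move 7/3pr to the remainder.
  leading term qr: no divisor's leading term divides it; move 7/6qr to the remainder.
  leading term q: no divisor's leading term divides it; move -7/3q to the remainder.
  leading term r: no divisor's leading term divides it; move -2/3r to the remainder.
  leading term 1: no divisor's leading term divides it; move 1/3 to the remainder.
  remainder -7/3pqr - 1/2q^2r + 2q^2 + 7/3pr + 7/6qr - 7/3q - 2/3r + 1/3 ≠ 0; add g_3 = -7/3pqr - 1/2q^2r + 2q^2 + 7/3pr + 7/6qr - 7/3q - 2/3r + 1/3 to the basis.

S(f_1,g_3): lcm = pq^2r. S = -3/14q^3r + 6/7q^3 - 4/3pqr + 1/2q^2r - q^2 + 4/3pr - 55/21qr + 1/7q + 7/3r.
  leading term q^3r: no divisor's leading term divides it; move -3/14q^3r to the remainder.
  leading term q^3: no divisor's leading term divides it; move 6/7q^3 to the remainder.
  leading term pqr: subtract (4/7)·g_3 from -4/3pqr + 1/2q^2r - q^2 + 4/3pr - 55/21qr + 1/7q + 7/3r → 11/14q^2r - 15/7q^2 - 23/7qr + 31/21q + 19/7r - 4/21
  leading term q^2r: no divisor's leading term divides it; move 11/14q^2r to the remainder.
  leading term q^2: no divisor's leading term divides it; move -15/7q^2 to the remainder.
  leading term qr: no divisor's leading term divides it; move -23/7qr to the remainder.
  leading term q: no divisor's leading term divides it; move 31/21q to the remainder.
  leading term r: no divisor's leading term divides it; move 19/7r to the remainder.
  leading term 1: no divisor's leading term divides it; move -4/21 to the remainder.
  remainder -3/14q^3r + 6/7q^3 + 11/14q^2r - 15/7q^2 - 23/7qr + 31/21q + 19/7r - 4/21 ≠ 0; add g_4 = -3/14q^3r + 6/7q^3 + 11/14q^2r - 15/7q^2 - 23/7qr + 31/21q + 19/7r - 4/21 to the basis.

The other S-polynomials (S(f_2,g_3), S(f_1,g_4), S(f_2,g_4), S(g_3,g_4)) all reduce to 0 modulo the current basis, so we have a Gröbner basis.

G = {q^3r - 4q^3 - 11/3q^2r + 10q^2 + 46/3qr - 62/9q - 38/3r + 8/9, pq^2 - 7/3pq + 4/3p - 7/3q + 7/3, p^2r - p + 1/2r - 2, pqr + 3/14q^2r - 6/7q^2 - pr - 1/2qr + q + 2/7r - 1/7}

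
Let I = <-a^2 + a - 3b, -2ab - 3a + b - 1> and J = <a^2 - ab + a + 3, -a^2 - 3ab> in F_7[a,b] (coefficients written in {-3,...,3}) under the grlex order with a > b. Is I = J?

For a fixed monomial order, each ideal has a unique reduced Gröbner basis; comparing bases decides equality.
Buchberger on the first generating set:
f_1 = -a^2 + a - 3b, LT = a^2.
f_2 = -2ab - 3a + b - 1, LT = ab.

S(f_1,f_2): lcm = a^2b. S = 2a^2 + 3ab + 3b^2 + 3a.
  leading term a^2: subtract (-2)·f_1 from 2a^2 + 3ab + 3b^2 + 3a → 3ab + 3b^2 - 2a + b
  leading term ab: subtract (2)·f_2 from 3ab + 3b^2 - 2a + b → 3b^2 - 3a - b + 2
  leading term b^2: no divisor's leading term divides it; move 3b^2 to the remainder.
  leading term a: no divisor's leading term divides it; move -3a to the remainder.
  leading term b: no divisor's leading term divides it; move -b to the remainder.
  leading term 1: no divisor's leading term divides it; move 2 to the remainder.
  remainder 3b^2 - 3a - b + 2 ≠ 0; add g_3 = 3b^2 - 3a - b + 2 to the basis.

The other S-polynomials (S(f_1,g_3), S(f_2,g_3)) all reduce to 0 modulo the current basis, so we have a Gröbner basis.
Inter-reduce: drop elements whose leading term is divisible by another's, tail-reduce, and make monic.
Reduced Gröbner basis: {a^2 - a + 3b, ab - 2a + 3b - 3, b^2 - a + 2b + 3}.

Buchberger on the second generating set:
h_1 = a^2 - ab + a + 3, LT = a^2.
h_2 = -a^2 - 3ab, LT = a^2.

S(h_1,h_2): lcm = a^2. S = 3ab + a + 3.
  leading term ab: no divisor's leading term divides it; move 3ab to the remainder.
  leading term a: no divisor's leading term divides it; move a to the remainder.
  leading term 1: no divisor's leading term divides it; move 3 to the remainder.
  remainder 3ab + a + 3 ≠ 0; add k_3 = 3ab + a + 3 to the basis.

S(h_1,k_3): lcm = a^2b. S = -ab^2 + 2a^2 + ab - a + 3b.
  leading term ab^2: subtract (2b)·k_3 from -ab^2 + 2a^2 + ab - a + 3b → 2a^2 - ab - a - 3b
  leading term a^2: subtract (2)·h_1 from 2a^2 - ab - a - 3b → ab - 3a - 3b + 1
  leading term ab: subtract (-2)·k_3 from ab - 3a - 3b + 1 → -a - 3b
  leading term a: no divisor's leading term divides it; move -a to the remainder.
  leading term b: no divisor's leading term divides it; move -3b to the remainder.
  remainder -a - 3b ≠ 0; add k_4 = -a - 3b to the basis.

S(k_3,k_4): lcm = ab. S = -3b^2 - 2a + 1.
  leading term b^2: no divisor's leading term divides it; move -3b^2 to the remainder.
  leading term a: subtract (2)·k_4 from -2a + 1 → -b + 1
  leading term b: no divisor's leading term divides it; move -b to the remainder.
  leading term 1: no divisor's leading term divides it; move 1 to the remainder.
  remainder -3b^2 - b + 1 ≠ 0; add k_5 = -3b^2 - b + 1 to the basis.

The other S-polynomials (S(h_2,k_3), S(h_1,k_4), S(h_2,k_4), S(h_1,k_5), S(h_2,k_5), S(k_3,k_5), S(k_4,k_5)) all reduce to 0 modulo the current basis, so we have a Gröbner basis.
Inter-reduce: drop elements whose leading term is divisible by another's, tail-reduce, and make monic.
Reduced Gröbner basis: {b^2 - 2b + 2, a + 3b}.

Since the reduced bases disagree, the two ideals are not the same.
The choice of monomial ordering does not affect the verdict — as long as both bases are computed under the same ordering, their equality decides ideal equality.

No, the ideals differ.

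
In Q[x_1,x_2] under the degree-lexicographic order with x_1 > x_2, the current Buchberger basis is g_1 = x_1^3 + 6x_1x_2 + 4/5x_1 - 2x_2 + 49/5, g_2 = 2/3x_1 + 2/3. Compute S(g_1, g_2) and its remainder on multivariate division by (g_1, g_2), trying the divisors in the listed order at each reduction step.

S(g_1, g_2) = -x_1^2 + 6x_1x_2 + 4/5x_1 - 2x_2 + 49/5; remainder on division = -8x_2 + 8.

lcm(LM(g_1), LM(g_2)) = x_1^3.
S = (lcm/LT(g_1))·g_1 − (lcm/LT(g_2))·g_2 = -x_1^2 + 6x_1x_2 + 4/5x_1 - 2x_2 + 49/5.
Reduce S modulo (g_1, g_2) in that order:
  leading term x_1^2: subtract (-3/2x_1)·g_2 from -x_1^2 + 6x_1x_2 + 4/5x_1 - 2x_2 + 49/5 → 6x_1x_2 + 9/5x_1 - 2x_2 + 49/5
  leading term x_1x_2: subtract (9x_2)·g_2 from 6x_1x_2 + 9/5x_1 - 2x_2 + 49/5 → 9/5x_1 - 8x_2 + 49/5
  leading term x_1: subtract (27/10)·g_2 from 9/5x_1 - 8x_2 + 49/5 → -8x_2 + 8
  leading term x_2: no divisor's leading term divides it; move -8x_2 to the remainder.
  leading term 1: no divisor's leading term divides it; move 8 to the remainder.
The remainder -8x_2 + 8 is nonzero, so it would be added as the next basis element.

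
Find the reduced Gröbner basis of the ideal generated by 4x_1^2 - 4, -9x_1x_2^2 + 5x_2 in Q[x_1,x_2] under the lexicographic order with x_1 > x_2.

G = {x_1^2 - 1, x_1x_2 - 9/5x_2^2, x_2^3 - 25/81x_2}

This is the nonlinear analogue of row-reducing a linear system.

f_1 = 4x_1^2 - 4, LT = x_1^2.
f_2 = -9x_1x_2^2 + 5x_2, LT = x_1x_2^2.

S(f_1,f_2): lcm = x_1^2x_2^2. S = 5/9x_1x_2 - x_2^2.
  leading term x_1x_2: no divisor's leading term divides it; move 5/9x_1x_2 to the remainder.
  leading term x_2^2: no divisor's leading term divides it; move -x_2^2 to the remainder.
  remainder 5/9x_1x_2 - x_2^2 ≠ 0; add g_3 = 5/9x_1x_2 - x_2^2 to the basis.

S(f_2,g_3): lcm = x_1x_2^2. S = 9/5x_2^3 - 5/9x_2.
  leading term x_2^3: no divisor's leading term divides it; move 9/5x_2^3 to the remainder.
  leading term x_2: no divisor's leading term divides it; move -5/9x_2 to the remainder.
  remainder 9/5x_2^3 - 5/9x_2 ≠ 0; add g_4 = 9/5x_2^3 - 5/9x_2 to the basis.

The other S-polynomials (S(f_1,g_3), S(f_1,g_4), S(f_2,g_4), S(g_3,g_4)) all reduce to 0 modulo the current basis, so we have a Gröbner basis.
Inter-reduce: drop elements whose leading term is divisible by another's, tail-reduce, and make monic.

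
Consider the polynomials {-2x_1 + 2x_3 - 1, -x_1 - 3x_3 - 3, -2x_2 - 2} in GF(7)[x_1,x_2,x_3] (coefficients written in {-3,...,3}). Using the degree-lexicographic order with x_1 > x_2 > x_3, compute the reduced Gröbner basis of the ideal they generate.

f_1 = -2x_1 + 2x_3 - 1, LT = x_1.
f_2 = -x_1 - 3x_3 - 3, LT = x_1.
f_3 = -2x_2 - 2, LT = x_2.

S(f_1,f_2): lcm = x_1. S = 3x_3 + 1.
  reduce S modulo (f_1, f_2, f_3):
  remainder 3x_3 + 1 ≠ 0; add g_4 = 3x_3 + 1 to the basis.

The other S-polynomials (S(f_1,f_3), S(f_2,f_3), S(f_1,g_4), S(f_2,g_4), S(f_3,g_4)) all reduce to 0 modulo the current basis, so we have a Gröbner basis.
Inter-reduce: drop elements whose leading term is divisible by another's, tail-reduce, and make monic.

G = {x_1 + 2, x_2 + 1, x_3 - 2}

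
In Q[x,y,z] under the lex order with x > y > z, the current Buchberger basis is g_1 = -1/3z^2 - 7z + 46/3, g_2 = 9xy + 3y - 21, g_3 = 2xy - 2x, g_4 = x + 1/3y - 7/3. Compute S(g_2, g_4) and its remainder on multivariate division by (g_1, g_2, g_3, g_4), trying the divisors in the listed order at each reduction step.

S(g_2, g_4) = -1/3y^2 + 8/3y - 7/3; remainder on division = -1/3y^2 + 8/3y - 7/3.

lcm(LM(g_2), LM(g_4)) = xy.
S = (lcm/LT(g_2))·g_2 − (lcm/LT(g_4))·g_4 = -1/3y^2 + 8/3y - 7/3.
Reduce S modulo (g_1, g_2, g_3, g_4) in that order:
  leading term y^2: no divisor's leading term divides it; move -1/3y^2 to the remainder.
  leading term y: no divisor's leading term divides it; move 8/3y to the remainder.
  leading term 1: no divisor's leading term divides it; move -7/3 to the remainder.
The remainder -1/3y^2 + 8/3y - 7/3 is nonzero, so it would be added as the next basis element.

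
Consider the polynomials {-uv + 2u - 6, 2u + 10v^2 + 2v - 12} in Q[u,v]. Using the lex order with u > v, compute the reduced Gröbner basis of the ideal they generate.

G = {u + 5v^2 + v - 6, v^3 - 9/5v^2 - 8/5v + 6/5}

The reduced Gröbner basis is the canonical form of the ideal for this ordering.

f_1 = -uv + 2u - 6, LT = uv.
f_2 = 2u + 10v^2 + 2v - 12, LT = u.

S(f_1,f_2): lcm = uv. S = -2u - 5v^3 - v^2 + 6v + 6.
  leading term u: subtract (-1)·f_2 from -2u - 5v^3 - v^2 + 6v + 6 → -5v^3 + 9v^2 + 8v - 6
  leading term v^3: no divisor's leading term divides it; move -5v^3 to the remainder.
  leading term v^2: no divisor's leading term divides it; move 9v^2 to the remainder.
  leading term v: no divisor's leading term divides it; move 8v to the remainder.
  leading term 1: no divisor's leading term divides it; move -6 to the remainder.
  remainder -5v^3 + 9v^2 + 8v - 6 ≠ 0; add g_3 = -5v^3 + 9v^2 + 8v - 6 to the basis.

The other S-polynomials (S(f_1,g_3), S(f_2,g_3)) all reduce to 0 modulo the current basis, so we have a Gröbner basis.
Inter-reduce: drop elements whose leading term is divisible by another's, tail-reduce, and make monic.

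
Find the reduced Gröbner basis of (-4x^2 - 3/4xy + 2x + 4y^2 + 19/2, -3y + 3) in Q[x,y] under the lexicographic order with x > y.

G = {x^2 - 5/16x - 27/8, y - 1}

The reduced Gröbner basis is the canonical form of the ideal for this ordering.

f_1 = -4x^2 - 3/4xy + 2x + 4y^2 + 19/2, LT = x^2.
f_2 = -3y + 3, LT = y.

S(f_1,f_2): leading monomials are coprime, so the S-polynomial reduces to 0 (Buchberger's first criterion).
Every S-polynomial of the final basis reduces to 0, so we have a Gröbner basis.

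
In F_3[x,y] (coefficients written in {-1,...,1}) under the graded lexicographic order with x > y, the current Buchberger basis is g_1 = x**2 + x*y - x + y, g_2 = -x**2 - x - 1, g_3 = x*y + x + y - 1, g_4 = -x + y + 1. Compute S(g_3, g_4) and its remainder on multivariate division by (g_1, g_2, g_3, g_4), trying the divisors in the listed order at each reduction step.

S(g_3, g_4) = y**2 + x - y - 1; remainder on division = y**2.

lcm(LM(g_3), LM(g_4)) = x*y.
S = (lcm/LT(g_3))·g_3 − (lcm/LT(g_4))·g_4 = y**2 + x - y - 1.
Reduce S modulo (g_1, g_2, g_3, g_4) in that order:
  leading term y**2: no divisor's leading term divides it; move y**2 to the remainder.
  leading term x: subtract (-1)·g_4 from x - y - 1 → 0
The remainder y**2 is nonzero, so it would be added as the next basis element.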